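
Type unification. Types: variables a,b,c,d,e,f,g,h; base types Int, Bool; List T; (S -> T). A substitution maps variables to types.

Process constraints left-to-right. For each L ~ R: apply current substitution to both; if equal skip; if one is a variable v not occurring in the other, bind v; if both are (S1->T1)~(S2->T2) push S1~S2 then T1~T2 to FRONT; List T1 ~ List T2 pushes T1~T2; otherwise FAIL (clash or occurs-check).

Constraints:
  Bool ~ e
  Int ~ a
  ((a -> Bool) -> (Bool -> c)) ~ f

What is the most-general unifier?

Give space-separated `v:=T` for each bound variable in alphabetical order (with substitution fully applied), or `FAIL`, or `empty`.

step 1: unify Bool ~ e  [subst: {-} | 2 pending]
  bind e := Bool
step 2: unify Int ~ a  [subst: {e:=Bool} | 1 pending]
  bind a := Int
step 3: unify ((Int -> Bool) -> (Bool -> c)) ~ f  [subst: {e:=Bool, a:=Int} | 0 pending]
  bind f := ((Int -> Bool) -> (Bool -> c))

Answer: a:=Int e:=Bool f:=((Int -> Bool) -> (Bool -> c))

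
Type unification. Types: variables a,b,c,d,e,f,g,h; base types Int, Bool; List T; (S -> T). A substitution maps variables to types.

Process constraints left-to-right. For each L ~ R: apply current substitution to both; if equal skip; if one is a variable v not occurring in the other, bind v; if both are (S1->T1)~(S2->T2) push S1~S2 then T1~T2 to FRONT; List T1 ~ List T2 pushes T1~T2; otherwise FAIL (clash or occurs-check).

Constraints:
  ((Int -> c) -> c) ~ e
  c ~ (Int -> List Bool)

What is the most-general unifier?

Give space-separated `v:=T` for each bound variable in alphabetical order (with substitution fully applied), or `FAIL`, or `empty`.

step 1: unify ((Int -> c) -> c) ~ e  [subst: {-} | 1 pending]
  bind e := ((Int -> c) -> c)
step 2: unify c ~ (Int -> List Bool)  [subst: {e:=((Int -> c) -> c)} | 0 pending]
  bind c := (Int -> List Bool)

Answer: c:=(Int -> List Bool) e:=((Int -> (Int -> List Bool)) -> (Int -> List Bool))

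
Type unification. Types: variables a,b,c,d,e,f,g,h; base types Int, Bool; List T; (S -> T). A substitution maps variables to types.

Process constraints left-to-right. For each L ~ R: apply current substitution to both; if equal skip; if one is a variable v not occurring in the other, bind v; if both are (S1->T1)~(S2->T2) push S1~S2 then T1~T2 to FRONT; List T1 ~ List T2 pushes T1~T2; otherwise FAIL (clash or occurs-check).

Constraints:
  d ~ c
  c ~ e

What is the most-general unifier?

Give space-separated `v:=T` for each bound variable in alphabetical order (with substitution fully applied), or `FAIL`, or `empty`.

step 1: unify d ~ c  [subst: {-} | 1 pending]
  bind d := c
step 2: unify c ~ e  [subst: {d:=c} | 0 pending]
  bind c := e

Answer: c:=e d:=e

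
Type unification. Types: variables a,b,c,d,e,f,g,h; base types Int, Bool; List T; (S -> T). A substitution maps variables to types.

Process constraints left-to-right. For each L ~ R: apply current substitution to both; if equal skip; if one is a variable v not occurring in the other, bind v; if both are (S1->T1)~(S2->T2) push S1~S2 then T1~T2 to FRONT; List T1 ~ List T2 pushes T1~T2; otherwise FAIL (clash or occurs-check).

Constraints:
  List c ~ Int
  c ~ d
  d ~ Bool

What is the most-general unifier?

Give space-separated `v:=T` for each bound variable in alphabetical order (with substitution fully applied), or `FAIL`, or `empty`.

step 1: unify List c ~ Int  [subst: {-} | 2 pending]
  clash: List c vs Int

Answer: FAIL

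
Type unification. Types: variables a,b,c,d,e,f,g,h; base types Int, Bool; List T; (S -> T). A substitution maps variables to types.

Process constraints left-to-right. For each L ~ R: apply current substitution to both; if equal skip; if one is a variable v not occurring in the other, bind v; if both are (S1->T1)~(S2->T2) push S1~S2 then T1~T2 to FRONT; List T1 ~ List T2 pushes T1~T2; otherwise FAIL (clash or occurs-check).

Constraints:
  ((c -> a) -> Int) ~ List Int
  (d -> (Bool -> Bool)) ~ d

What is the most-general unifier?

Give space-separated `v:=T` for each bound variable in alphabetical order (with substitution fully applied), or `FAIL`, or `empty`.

Answer: FAIL

Derivation:
step 1: unify ((c -> a) -> Int) ~ List Int  [subst: {-} | 1 pending]
  clash: ((c -> a) -> Int) vs List Int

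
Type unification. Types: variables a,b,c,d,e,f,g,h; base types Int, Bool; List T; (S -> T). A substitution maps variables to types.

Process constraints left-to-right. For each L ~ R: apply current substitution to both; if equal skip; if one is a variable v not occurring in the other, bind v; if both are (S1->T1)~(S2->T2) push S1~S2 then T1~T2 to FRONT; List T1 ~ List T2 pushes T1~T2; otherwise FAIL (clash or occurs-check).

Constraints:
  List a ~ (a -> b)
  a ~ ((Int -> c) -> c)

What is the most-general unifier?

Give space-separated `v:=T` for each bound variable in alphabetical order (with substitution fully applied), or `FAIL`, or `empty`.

step 1: unify List a ~ (a -> b)  [subst: {-} | 1 pending]
  clash: List a vs (a -> b)

Answer: FAIL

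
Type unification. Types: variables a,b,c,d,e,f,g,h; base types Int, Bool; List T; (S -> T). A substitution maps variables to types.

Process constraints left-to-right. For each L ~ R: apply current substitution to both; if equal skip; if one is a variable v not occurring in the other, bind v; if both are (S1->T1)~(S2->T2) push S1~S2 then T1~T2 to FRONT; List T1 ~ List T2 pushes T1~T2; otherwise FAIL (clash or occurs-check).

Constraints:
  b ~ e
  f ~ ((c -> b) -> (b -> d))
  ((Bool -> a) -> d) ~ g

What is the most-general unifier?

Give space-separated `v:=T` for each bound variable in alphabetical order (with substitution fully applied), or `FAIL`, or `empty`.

Answer: b:=e f:=((c -> e) -> (e -> d)) g:=((Bool -> a) -> d)

Derivation:
step 1: unify b ~ e  [subst: {-} | 2 pending]
  bind b := e
step 2: unify f ~ ((c -> e) -> (e -> d))  [subst: {b:=e} | 1 pending]
  bind f := ((c -> e) -> (e -> d))
step 3: unify ((Bool -> a) -> d) ~ g  [subst: {b:=e, f:=((c -> e) -> (e -> d))} | 0 pending]
  bind g := ((Bool -> a) -> d)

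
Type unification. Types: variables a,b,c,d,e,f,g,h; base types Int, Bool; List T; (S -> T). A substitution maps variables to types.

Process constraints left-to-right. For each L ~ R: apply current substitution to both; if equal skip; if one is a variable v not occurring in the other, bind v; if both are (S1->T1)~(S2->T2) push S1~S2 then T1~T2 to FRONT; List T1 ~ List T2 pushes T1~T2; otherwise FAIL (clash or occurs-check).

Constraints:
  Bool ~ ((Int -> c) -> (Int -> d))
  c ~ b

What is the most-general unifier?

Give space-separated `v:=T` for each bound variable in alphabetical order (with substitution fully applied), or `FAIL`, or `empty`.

Answer: FAIL

Derivation:
step 1: unify Bool ~ ((Int -> c) -> (Int -> d))  [subst: {-} | 1 pending]
  clash: Bool vs ((Int -> c) -> (Int -> d))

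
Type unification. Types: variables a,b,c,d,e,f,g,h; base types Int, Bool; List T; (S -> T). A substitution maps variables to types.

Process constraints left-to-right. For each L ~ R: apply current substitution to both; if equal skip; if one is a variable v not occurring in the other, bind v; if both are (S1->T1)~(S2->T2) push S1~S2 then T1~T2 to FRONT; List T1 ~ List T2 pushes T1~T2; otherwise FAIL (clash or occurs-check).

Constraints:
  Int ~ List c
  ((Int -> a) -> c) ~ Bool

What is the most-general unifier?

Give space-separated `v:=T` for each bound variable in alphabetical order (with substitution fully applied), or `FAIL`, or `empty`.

step 1: unify Int ~ List c  [subst: {-} | 1 pending]
  clash: Int vs List c

Answer: FAIL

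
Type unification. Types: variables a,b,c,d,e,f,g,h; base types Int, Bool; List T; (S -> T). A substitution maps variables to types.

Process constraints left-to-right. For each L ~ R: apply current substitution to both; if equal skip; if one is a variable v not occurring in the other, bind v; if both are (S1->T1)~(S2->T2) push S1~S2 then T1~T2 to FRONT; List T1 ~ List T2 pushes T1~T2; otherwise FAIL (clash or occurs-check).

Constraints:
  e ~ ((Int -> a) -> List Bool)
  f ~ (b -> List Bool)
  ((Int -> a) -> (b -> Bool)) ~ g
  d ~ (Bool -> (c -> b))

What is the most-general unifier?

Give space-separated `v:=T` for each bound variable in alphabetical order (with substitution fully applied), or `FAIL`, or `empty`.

Answer: d:=(Bool -> (c -> b)) e:=((Int -> a) -> List Bool) f:=(b -> List Bool) g:=((Int -> a) -> (b -> Bool))

Derivation:
step 1: unify e ~ ((Int -> a) -> List Bool)  [subst: {-} | 3 pending]
  bind e := ((Int -> a) -> List Bool)
step 2: unify f ~ (b -> List Bool)  [subst: {e:=((Int -> a) -> List Bool)} | 2 pending]
  bind f := (b -> List Bool)
step 3: unify ((Int -> a) -> (b -> Bool)) ~ g  [subst: {e:=((Int -> a) -> List Bool), f:=(b -> List Bool)} | 1 pending]
  bind g := ((Int -> a) -> (b -> Bool))
step 4: unify d ~ (Bool -> (c -> b))  [subst: {e:=((Int -> a) -> List Bool), f:=(b -> List Bool), g:=((Int -> a) -> (b -> Bool))} | 0 pending]
  bind d := (Bool -> (c -> b))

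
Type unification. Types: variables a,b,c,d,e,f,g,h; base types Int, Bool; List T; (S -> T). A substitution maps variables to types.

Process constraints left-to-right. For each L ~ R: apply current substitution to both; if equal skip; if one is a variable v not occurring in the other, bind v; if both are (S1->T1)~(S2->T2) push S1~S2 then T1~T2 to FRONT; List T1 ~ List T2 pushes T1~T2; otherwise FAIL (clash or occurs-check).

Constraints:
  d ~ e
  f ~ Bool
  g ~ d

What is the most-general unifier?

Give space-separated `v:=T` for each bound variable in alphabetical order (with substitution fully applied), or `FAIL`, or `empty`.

Answer: d:=e f:=Bool g:=e

Derivation:
step 1: unify d ~ e  [subst: {-} | 2 pending]
  bind d := e
step 2: unify f ~ Bool  [subst: {d:=e} | 1 pending]
  bind f := Bool
step 3: unify g ~ e  [subst: {d:=e, f:=Bool} | 0 pending]
  bind g := e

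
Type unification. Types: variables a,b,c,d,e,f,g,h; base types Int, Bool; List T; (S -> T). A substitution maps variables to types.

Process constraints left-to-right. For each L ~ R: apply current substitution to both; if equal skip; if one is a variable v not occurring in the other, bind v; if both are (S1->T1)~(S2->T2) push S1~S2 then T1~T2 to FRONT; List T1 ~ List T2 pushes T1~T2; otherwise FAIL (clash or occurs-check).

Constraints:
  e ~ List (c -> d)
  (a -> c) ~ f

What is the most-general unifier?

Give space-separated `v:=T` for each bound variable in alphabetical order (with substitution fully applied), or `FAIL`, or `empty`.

Answer: e:=List (c -> d) f:=(a -> c)

Derivation:
step 1: unify e ~ List (c -> d)  [subst: {-} | 1 pending]
  bind e := List (c -> d)
step 2: unify (a -> c) ~ f  [subst: {e:=List (c -> d)} | 0 pending]
  bind f := (a -> c)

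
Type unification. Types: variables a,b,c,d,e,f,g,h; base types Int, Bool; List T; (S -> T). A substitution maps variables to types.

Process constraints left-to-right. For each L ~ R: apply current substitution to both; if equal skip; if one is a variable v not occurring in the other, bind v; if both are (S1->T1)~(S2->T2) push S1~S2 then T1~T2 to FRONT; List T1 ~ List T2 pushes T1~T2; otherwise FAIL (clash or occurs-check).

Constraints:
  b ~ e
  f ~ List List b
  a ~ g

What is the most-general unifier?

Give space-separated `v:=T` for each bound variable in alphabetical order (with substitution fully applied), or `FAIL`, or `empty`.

Answer: a:=g b:=e f:=List List e

Derivation:
step 1: unify b ~ e  [subst: {-} | 2 pending]
  bind b := e
step 2: unify f ~ List List e  [subst: {b:=e} | 1 pending]
  bind f := List List e
step 3: unify a ~ g  [subst: {b:=e, f:=List List e} | 0 pending]
  bind a := g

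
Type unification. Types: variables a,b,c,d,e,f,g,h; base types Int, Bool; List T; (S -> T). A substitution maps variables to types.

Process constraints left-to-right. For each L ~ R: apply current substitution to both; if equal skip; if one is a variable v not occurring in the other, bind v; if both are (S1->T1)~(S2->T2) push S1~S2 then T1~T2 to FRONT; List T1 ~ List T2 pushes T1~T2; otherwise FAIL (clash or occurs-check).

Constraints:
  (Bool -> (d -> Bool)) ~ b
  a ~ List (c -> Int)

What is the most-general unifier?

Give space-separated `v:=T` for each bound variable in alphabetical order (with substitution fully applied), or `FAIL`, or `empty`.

Answer: a:=List (c -> Int) b:=(Bool -> (d -> Bool))

Derivation:
step 1: unify (Bool -> (d -> Bool)) ~ b  [subst: {-} | 1 pending]
  bind b := (Bool -> (d -> Bool))
step 2: unify a ~ List (c -> Int)  [subst: {b:=(Bool -> (d -> Bool))} | 0 pending]
  bind a := List (c -> Int)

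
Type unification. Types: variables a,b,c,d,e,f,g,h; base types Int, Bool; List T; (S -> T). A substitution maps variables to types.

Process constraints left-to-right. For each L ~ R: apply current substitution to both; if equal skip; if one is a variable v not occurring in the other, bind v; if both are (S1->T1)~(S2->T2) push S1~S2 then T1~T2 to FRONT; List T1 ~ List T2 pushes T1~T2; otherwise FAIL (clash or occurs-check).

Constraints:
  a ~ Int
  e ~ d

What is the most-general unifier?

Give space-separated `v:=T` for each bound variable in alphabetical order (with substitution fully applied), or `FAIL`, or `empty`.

step 1: unify a ~ Int  [subst: {-} | 1 pending]
  bind a := Int
step 2: unify e ~ d  [subst: {a:=Int} | 0 pending]
  bind e := d

Answer: a:=Int e:=d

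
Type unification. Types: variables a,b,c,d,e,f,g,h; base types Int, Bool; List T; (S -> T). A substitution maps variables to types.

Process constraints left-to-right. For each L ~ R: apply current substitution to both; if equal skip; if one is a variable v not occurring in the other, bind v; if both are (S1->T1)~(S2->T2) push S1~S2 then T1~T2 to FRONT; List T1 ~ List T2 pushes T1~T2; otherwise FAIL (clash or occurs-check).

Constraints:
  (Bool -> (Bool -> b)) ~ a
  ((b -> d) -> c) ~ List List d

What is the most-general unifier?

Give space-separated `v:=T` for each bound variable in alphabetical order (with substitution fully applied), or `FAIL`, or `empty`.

Answer: FAIL

Derivation:
step 1: unify (Bool -> (Bool -> b)) ~ a  [subst: {-} | 1 pending]
  bind a := (Bool -> (Bool -> b))
step 2: unify ((b -> d) -> c) ~ List List d  [subst: {a:=(Bool -> (Bool -> b))} | 0 pending]
  clash: ((b -> d) -> c) vs List List d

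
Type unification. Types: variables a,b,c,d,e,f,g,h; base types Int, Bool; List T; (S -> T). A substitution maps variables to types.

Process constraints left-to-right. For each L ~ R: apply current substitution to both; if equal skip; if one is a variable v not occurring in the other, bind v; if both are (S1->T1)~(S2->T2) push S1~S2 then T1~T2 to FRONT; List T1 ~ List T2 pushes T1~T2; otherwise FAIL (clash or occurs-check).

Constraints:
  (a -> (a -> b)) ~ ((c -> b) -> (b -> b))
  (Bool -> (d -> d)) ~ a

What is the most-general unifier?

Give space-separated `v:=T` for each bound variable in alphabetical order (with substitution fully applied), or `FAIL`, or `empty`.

Answer: FAIL

Derivation:
step 1: unify (a -> (a -> b)) ~ ((c -> b) -> (b -> b))  [subst: {-} | 1 pending]
  -> decompose arrow: push a~(c -> b), (a -> b)~(b -> b)
step 2: unify a ~ (c -> b)  [subst: {-} | 2 pending]
  bind a := (c -> b)
step 3: unify ((c -> b) -> b) ~ (b -> b)  [subst: {a:=(c -> b)} | 1 pending]
  -> decompose arrow: push (c -> b)~b, b~b
step 4: unify (c -> b) ~ b  [subst: {a:=(c -> b)} | 2 pending]
  occurs-check fail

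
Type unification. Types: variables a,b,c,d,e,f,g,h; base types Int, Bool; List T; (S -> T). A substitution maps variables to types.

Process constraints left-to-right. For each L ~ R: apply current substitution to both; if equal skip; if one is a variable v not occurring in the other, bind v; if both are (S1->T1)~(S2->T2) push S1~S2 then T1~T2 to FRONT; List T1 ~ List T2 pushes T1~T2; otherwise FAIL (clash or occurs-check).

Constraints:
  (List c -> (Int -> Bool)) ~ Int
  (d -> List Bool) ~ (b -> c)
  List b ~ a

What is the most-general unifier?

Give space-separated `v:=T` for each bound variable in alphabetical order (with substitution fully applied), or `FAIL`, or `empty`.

Answer: FAIL

Derivation:
step 1: unify (List c -> (Int -> Bool)) ~ Int  [subst: {-} | 2 pending]
  clash: (List c -> (Int -> Bool)) vs Int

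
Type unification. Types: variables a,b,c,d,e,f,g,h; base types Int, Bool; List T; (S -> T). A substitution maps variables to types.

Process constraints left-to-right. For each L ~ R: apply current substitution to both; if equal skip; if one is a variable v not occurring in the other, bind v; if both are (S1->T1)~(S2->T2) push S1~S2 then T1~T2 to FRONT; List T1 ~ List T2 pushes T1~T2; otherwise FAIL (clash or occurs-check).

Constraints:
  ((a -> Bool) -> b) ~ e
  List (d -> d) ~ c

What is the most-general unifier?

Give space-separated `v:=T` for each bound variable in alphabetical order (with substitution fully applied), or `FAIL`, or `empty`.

Answer: c:=List (d -> d) e:=((a -> Bool) -> b)

Derivation:
step 1: unify ((a -> Bool) -> b) ~ e  [subst: {-} | 1 pending]
  bind e := ((a -> Bool) -> b)
step 2: unify List (d -> d) ~ c  [subst: {e:=((a -> Bool) -> b)} | 0 pending]
  bind c := List (d -> d)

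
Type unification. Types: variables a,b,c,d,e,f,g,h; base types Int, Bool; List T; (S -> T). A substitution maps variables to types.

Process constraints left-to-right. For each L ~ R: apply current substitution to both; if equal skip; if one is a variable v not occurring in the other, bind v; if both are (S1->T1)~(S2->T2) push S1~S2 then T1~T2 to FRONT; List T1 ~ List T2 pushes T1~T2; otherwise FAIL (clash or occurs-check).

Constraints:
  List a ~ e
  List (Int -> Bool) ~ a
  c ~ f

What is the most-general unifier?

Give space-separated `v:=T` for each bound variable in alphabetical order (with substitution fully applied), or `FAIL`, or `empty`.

Answer: a:=List (Int -> Bool) c:=f e:=List List (Int -> Bool)

Derivation:
step 1: unify List a ~ e  [subst: {-} | 2 pending]
  bind e := List a
step 2: unify List (Int -> Bool) ~ a  [subst: {e:=List a} | 1 pending]
  bind a := List (Int -> Bool)
step 3: unify c ~ f  [subst: {e:=List a, a:=List (Int -> Bool)} | 0 pending]
  bind c := f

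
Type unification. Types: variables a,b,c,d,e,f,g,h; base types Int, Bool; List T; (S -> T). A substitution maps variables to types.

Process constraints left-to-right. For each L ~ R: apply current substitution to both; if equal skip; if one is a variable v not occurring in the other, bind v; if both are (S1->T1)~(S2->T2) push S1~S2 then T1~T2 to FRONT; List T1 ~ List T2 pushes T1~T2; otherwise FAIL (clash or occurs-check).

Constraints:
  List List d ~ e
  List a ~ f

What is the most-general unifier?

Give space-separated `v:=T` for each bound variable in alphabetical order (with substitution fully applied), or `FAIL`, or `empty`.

step 1: unify List List d ~ e  [subst: {-} | 1 pending]
  bind e := List List d
step 2: unify List a ~ f  [subst: {e:=List List d} | 0 pending]
  bind f := List a

Answer: e:=List List d f:=List a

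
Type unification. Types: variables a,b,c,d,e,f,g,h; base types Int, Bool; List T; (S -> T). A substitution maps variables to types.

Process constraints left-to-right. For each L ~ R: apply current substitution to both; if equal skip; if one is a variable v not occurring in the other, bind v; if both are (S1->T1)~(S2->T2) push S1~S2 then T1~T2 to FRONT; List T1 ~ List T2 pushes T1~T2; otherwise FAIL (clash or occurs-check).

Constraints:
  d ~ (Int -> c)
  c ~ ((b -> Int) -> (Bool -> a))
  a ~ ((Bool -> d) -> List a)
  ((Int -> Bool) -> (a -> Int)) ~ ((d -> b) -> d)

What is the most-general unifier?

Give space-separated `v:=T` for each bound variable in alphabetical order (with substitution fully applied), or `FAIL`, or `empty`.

step 1: unify d ~ (Int -> c)  [subst: {-} | 3 pending]
  bind d := (Int -> c)
step 2: unify c ~ ((b -> Int) -> (Bool -> a))  [subst: {d:=(Int -> c)} | 2 pending]
  bind c := ((b -> Int) -> (Bool -> a))
step 3: unify a ~ ((Bool -> (Int -> ((b -> Int) -> (Bool -> a)))) -> List a)  [subst: {d:=(Int -> c), c:=((b -> Int) -> (Bool -> a))} | 1 pending]
  occurs-check fail: a in ((Bool -> (Int -> ((b -> Int) -> (Bool -> a)))) -> List a)

Answer: FAIL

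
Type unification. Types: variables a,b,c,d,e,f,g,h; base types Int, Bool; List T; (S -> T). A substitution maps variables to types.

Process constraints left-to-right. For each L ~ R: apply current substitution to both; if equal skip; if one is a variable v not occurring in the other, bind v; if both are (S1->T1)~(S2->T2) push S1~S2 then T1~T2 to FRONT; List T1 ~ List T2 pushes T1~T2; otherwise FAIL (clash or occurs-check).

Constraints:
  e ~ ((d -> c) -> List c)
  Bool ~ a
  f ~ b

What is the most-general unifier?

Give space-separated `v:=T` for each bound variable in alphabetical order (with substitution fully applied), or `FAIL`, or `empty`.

Answer: a:=Bool e:=((d -> c) -> List c) f:=b

Derivation:
step 1: unify e ~ ((d -> c) -> List c)  [subst: {-} | 2 pending]
  bind e := ((d -> c) -> List c)
step 2: unify Bool ~ a  [subst: {e:=((d -> c) -> List c)} | 1 pending]
  bind a := Bool
step 3: unify f ~ b  [subst: {e:=((d -> c) -> List c), a:=Bool} | 0 pending]
  bind f := b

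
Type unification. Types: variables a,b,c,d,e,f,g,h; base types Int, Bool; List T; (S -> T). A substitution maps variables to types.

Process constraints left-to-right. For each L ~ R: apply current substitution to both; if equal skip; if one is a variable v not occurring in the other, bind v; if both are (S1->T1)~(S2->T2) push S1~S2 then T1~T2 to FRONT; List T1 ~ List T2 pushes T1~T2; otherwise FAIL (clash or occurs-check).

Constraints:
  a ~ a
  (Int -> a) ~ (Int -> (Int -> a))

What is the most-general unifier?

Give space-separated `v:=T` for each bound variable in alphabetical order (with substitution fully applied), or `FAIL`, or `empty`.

Answer: FAIL

Derivation:
step 1: unify a ~ a  [subst: {-} | 1 pending]
  -> identical, skip
step 2: unify (Int -> a) ~ (Int -> (Int -> a))  [subst: {-} | 0 pending]
  -> decompose arrow: push Int~Int, a~(Int -> a)
step 3: unify Int ~ Int  [subst: {-} | 1 pending]
  -> identical, skip
step 4: unify a ~ (Int -> a)  [subst: {-} | 0 pending]
  occurs-check fail: a in (Int -> a)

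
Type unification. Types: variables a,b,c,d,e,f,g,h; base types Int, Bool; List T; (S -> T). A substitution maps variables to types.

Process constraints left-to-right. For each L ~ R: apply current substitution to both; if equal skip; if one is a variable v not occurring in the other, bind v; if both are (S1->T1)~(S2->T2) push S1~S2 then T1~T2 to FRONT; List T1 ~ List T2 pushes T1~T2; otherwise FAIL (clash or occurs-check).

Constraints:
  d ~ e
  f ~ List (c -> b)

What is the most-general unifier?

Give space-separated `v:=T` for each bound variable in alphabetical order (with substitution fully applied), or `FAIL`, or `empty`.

step 1: unify d ~ e  [subst: {-} | 1 pending]
  bind d := e
step 2: unify f ~ List (c -> b)  [subst: {d:=e} | 0 pending]
  bind f := List (c -> b)

Answer: d:=e f:=List (c -> b)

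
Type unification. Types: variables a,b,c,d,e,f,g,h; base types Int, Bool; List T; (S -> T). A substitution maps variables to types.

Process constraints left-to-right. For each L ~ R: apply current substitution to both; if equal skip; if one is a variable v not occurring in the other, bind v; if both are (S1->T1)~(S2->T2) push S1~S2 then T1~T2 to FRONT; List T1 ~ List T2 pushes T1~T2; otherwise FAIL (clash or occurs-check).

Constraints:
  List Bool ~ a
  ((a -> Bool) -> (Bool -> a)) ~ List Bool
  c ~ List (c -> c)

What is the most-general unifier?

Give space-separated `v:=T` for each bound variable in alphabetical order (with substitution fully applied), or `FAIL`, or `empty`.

step 1: unify List Bool ~ a  [subst: {-} | 2 pending]
  bind a := List Bool
step 2: unify ((List Bool -> Bool) -> (Bool -> List Bool)) ~ List Bool  [subst: {a:=List Bool} | 1 pending]
  clash: ((List Bool -> Bool) -> (Bool -> List Bool)) vs List Bool

Answer: FAIL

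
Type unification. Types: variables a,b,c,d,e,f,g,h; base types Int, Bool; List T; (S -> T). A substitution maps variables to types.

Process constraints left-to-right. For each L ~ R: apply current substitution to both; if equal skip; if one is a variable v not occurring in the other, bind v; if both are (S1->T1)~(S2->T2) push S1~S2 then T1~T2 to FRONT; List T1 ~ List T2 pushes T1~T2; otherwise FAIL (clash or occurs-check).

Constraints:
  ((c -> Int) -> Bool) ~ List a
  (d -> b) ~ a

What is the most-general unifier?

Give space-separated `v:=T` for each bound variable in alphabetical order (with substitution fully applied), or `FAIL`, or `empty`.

step 1: unify ((c -> Int) -> Bool) ~ List a  [subst: {-} | 1 pending]
  clash: ((c -> Int) -> Bool) vs List a

Answer: FAIL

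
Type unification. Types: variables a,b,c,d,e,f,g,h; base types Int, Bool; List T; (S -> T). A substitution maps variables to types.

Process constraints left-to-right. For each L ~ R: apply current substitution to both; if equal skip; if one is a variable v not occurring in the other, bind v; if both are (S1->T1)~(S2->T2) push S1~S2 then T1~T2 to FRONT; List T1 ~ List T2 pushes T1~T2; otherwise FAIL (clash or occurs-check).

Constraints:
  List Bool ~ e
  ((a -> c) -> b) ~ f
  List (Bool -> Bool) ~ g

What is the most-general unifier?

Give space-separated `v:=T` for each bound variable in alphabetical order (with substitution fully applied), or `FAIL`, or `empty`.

Answer: e:=List Bool f:=((a -> c) -> b) g:=List (Bool -> Bool)

Derivation:
step 1: unify List Bool ~ e  [subst: {-} | 2 pending]
  bind e := List Bool
step 2: unify ((a -> c) -> b) ~ f  [subst: {e:=List Bool} | 1 pending]
  bind f := ((a -> c) -> b)
step 3: unify List (Bool -> Bool) ~ g  [subst: {e:=List Bool, f:=((a -> c) -> b)} | 0 pending]
  bind g := List (Bool -> Bool)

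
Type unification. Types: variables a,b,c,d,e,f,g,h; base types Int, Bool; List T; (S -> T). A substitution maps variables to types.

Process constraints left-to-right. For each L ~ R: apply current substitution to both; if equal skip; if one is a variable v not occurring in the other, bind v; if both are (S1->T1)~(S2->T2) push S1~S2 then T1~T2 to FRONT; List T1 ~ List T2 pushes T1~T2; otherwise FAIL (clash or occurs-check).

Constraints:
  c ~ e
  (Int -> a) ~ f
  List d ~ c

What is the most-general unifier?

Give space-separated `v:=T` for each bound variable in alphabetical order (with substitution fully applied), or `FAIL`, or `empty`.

step 1: unify c ~ e  [subst: {-} | 2 pending]
  bind c := e
step 2: unify (Int -> a) ~ f  [subst: {c:=e} | 1 pending]
  bind f := (Int -> a)
step 3: unify List d ~ e  [subst: {c:=e, f:=(Int -> a)} | 0 pending]
  bind e := List d

Answer: c:=List d e:=List d f:=(Int -> a)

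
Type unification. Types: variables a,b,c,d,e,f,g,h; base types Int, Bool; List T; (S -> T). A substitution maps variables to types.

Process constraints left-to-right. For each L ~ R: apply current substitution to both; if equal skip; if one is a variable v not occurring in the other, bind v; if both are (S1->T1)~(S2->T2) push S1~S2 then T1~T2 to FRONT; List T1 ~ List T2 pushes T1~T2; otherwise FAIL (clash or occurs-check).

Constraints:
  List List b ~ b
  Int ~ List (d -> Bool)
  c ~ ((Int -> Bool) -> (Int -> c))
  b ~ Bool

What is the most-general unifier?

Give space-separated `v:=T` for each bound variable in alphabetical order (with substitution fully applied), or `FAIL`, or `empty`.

step 1: unify List List b ~ b  [subst: {-} | 3 pending]
  occurs-check fail

Answer: FAIL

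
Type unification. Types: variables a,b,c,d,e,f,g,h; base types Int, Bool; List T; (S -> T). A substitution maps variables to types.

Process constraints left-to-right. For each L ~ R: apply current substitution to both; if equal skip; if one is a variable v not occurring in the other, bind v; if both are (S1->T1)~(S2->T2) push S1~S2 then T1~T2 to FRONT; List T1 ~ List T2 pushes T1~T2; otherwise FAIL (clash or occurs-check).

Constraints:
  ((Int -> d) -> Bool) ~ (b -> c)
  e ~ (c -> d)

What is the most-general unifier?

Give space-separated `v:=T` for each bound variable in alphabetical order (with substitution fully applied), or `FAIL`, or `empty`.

step 1: unify ((Int -> d) -> Bool) ~ (b -> c)  [subst: {-} | 1 pending]
  -> decompose arrow: push (Int -> d)~b, Bool~c
step 2: unify (Int -> d) ~ b  [subst: {-} | 2 pending]
  bind b := (Int -> d)
step 3: unify Bool ~ c  [subst: {b:=(Int -> d)} | 1 pending]
  bind c := Bool
step 4: unify e ~ (Bool -> d)  [subst: {b:=(Int -> d), c:=Bool} | 0 pending]
  bind e := (Bool -> d)

Answer: b:=(Int -> d) c:=Bool e:=(Bool -> d)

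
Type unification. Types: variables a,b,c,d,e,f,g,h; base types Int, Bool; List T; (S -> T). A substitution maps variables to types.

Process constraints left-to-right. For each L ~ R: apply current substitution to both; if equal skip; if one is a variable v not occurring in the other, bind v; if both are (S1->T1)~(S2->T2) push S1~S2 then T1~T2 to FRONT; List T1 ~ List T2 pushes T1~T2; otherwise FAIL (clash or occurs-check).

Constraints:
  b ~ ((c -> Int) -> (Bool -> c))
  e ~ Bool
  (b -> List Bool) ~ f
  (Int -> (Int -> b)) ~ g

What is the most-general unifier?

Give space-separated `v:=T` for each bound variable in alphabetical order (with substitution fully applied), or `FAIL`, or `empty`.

step 1: unify b ~ ((c -> Int) -> (Bool -> c))  [subst: {-} | 3 pending]
  bind b := ((c -> Int) -> (Bool -> c))
step 2: unify e ~ Bool  [subst: {b:=((c -> Int) -> (Bool -> c))} | 2 pending]
  bind e := Bool
step 3: unify (((c -> Int) -> (Bool -> c)) -> List Bool) ~ f  [subst: {b:=((c -> Int) -> (Bool -> c)), e:=Bool} | 1 pending]
  bind f := (((c -> Int) -> (Bool -> c)) -> List Bool)
step 4: unify (Int -> (Int -> ((c -> Int) -> (Bool -> c)))) ~ g  [subst: {b:=((c -> Int) -> (Bool -> c)), e:=Bool, f:=(((c -> Int) -> (Bool -> c)) -> List Bool)} | 0 pending]
  bind g := (Int -> (Int -> ((c -> Int) -> (Bool -> c))))

Answer: b:=((c -> Int) -> (Bool -> c)) e:=Bool f:=(((c -> Int) -> (Bool -> c)) -> List Bool) g:=(Int -> (Int -> ((c -> Int) -> (Bool -> c))))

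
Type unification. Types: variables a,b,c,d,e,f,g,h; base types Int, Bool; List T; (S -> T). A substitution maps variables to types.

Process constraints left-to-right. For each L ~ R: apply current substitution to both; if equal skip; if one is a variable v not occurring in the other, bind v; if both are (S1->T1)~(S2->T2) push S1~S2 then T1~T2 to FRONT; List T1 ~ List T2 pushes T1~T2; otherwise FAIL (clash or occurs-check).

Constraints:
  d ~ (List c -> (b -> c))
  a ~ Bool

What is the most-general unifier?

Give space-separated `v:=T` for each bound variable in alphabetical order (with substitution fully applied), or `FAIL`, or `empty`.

Answer: a:=Bool d:=(List c -> (b -> c))

Derivation:
step 1: unify d ~ (List c -> (b -> c))  [subst: {-} | 1 pending]
  bind d := (List c -> (b -> c))
step 2: unify a ~ Bool  [subst: {d:=(List c -> (b -> c))} | 0 pending]
  bind a := Bool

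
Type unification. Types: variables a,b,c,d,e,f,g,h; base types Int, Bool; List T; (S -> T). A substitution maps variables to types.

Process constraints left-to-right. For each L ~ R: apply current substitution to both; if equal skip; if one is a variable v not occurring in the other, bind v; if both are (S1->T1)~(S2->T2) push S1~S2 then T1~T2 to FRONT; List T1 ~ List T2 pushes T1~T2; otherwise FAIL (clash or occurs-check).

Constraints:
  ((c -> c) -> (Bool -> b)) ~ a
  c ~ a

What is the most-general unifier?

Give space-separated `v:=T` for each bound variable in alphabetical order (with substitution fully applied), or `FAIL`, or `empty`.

step 1: unify ((c -> c) -> (Bool -> b)) ~ a  [subst: {-} | 1 pending]
  bind a := ((c -> c) -> (Bool -> b))
step 2: unify c ~ ((c -> c) -> (Bool -> b))  [subst: {a:=((c -> c) -> (Bool -> b))} | 0 pending]
  occurs-check fail: c in ((c -> c) -> (Bool -> b))

Answer: FAIL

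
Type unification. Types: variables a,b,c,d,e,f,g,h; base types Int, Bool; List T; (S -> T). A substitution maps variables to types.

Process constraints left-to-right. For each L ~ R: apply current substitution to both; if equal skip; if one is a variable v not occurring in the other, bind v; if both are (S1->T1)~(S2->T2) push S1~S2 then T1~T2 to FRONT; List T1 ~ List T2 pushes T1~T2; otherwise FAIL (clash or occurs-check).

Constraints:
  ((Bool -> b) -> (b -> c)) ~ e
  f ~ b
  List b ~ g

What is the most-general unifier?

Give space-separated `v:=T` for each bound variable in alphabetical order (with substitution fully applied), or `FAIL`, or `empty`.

Answer: e:=((Bool -> b) -> (b -> c)) f:=b g:=List b

Derivation:
step 1: unify ((Bool -> b) -> (b -> c)) ~ e  [subst: {-} | 2 pending]
  bind e := ((Bool -> b) -> (b -> c))
step 2: unify f ~ b  [subst: {e:=((Bool -> b) -> (b -> c))} | 1 pending]
  bind f := b
step 3: unify List b ~ g  [subst: {e:=((Bool -> b) -> (b -> c)), f:=b} | 0 pending]
  bind g := List b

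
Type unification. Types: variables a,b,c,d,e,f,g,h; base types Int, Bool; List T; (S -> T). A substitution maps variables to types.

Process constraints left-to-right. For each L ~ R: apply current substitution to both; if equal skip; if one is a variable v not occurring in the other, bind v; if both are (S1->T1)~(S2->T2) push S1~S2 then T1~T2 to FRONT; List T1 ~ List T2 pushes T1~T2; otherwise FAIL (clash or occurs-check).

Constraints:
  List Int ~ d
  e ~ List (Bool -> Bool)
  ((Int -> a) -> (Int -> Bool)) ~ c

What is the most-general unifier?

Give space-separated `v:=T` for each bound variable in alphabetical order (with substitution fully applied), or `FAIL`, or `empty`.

Answer: c:=((Int -> a) -> (Int -> Bool)) d:=List Int e:=List (Bool -> Bool)

Derivation:
step 1: unify List Int ~ d  [subst: {-} | 2 pending]
  bind d := List Int
step 2: unify e ~ List (Bool -> Bool)  [subst: {d:=List Int} | 1 pending]
  bind e := List (Bool -> Bool)
step 3: unify ((Int -> a) -> (Int -> Bool)) ~ c  [subst: {d:=List Int, e:=List (Bool -> Bool)} | 0 pending]
  bind c := ((Int -> a) -> (Int -> Bool))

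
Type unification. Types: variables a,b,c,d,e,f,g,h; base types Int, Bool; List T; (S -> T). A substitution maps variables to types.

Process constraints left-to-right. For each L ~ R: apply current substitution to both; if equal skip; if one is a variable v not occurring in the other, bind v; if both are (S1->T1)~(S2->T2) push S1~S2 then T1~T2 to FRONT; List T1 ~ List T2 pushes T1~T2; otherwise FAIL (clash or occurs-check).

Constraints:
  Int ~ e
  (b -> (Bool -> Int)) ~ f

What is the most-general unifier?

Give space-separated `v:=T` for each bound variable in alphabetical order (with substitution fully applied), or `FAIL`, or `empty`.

Answer: e:=Int f:=(b -> (Bool -> Int))

Derivation:
step 1: unify Int ~ e  [subst: {-} | 1 pending]
  bind e := Int
step 2: unify (b -> (Bool -> Int)) ~ f  [subst: {e:=Int} | 0 pending]
  bind f := (b -> (Bool -> Int))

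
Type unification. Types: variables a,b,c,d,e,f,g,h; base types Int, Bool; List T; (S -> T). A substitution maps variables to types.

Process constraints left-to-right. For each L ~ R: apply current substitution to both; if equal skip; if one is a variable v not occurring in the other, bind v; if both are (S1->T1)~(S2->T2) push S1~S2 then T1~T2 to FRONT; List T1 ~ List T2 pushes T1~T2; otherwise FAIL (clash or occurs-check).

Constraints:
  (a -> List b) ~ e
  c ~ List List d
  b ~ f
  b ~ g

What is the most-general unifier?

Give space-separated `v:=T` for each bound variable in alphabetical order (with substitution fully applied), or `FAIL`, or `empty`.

Answer: b:=g c:=List List d e:=(a -> List g) f:=g

Derivation:
step 1: unify (a -> List b) ~ e  [subst: {-} | 3 pending]
  bind e := (a -> List b)
step 2: unify c ~ List List d  [subst: {e:=(a -> List b)} | 2 pending]
  bind c := List List d
step 3: unify b ~ f  [subst: {e:=(a -> List b), c:=List List d} | 1 pending]
  bind b := f
step 4: unify f ~ g  [subst: {e:=(a -> List b), c:=List List d, b:=f} | 0 pending]
  bind f := g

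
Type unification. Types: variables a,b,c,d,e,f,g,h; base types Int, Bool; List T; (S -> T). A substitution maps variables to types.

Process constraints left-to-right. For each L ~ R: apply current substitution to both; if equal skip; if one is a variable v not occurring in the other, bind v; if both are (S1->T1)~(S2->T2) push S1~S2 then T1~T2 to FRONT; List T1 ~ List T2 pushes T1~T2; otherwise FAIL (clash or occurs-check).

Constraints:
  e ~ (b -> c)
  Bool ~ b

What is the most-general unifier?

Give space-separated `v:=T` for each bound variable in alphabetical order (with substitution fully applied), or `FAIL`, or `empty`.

Answer: b:=Bool e:=(Bool -> c)

Derivation:
step 1: unify e ~ (b -> c)  [subst: {-} | 1 pending]
  bind e := (b -> c)
step 2: unify Bool ~ b  [subst: {e:=(b -> c)} | 0 pending]
  bind b := Bool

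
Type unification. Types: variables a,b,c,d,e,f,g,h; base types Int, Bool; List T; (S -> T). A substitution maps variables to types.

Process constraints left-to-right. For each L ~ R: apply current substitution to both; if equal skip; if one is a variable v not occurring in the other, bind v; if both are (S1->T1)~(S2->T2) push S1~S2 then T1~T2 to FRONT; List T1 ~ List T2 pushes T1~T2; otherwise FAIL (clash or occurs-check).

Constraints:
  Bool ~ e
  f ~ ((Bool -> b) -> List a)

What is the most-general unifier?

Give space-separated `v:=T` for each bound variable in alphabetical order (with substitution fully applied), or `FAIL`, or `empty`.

step 1: unify Bool ~ e  [subst: {-} | 1 pending]
  bind e := Bool
step 2: unify f ~ ((Bool -> b) -> List a)  [subst: {e:=Bool} | 0 pending]
  bind f := ((Bool -> b) -> List a)

Answer: e:=Bool f:=((Bool -> b) -> List a)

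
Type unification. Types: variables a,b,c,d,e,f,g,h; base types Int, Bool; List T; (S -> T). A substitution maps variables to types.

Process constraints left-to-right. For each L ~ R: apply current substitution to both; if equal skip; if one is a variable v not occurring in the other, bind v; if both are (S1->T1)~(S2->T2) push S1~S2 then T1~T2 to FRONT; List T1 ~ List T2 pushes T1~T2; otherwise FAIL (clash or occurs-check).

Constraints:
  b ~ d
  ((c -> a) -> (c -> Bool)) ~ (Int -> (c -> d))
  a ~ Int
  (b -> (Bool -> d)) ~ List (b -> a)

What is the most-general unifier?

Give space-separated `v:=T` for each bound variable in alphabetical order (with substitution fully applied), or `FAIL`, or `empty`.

Answer: FAIL

Derivation:
step 1: unify b ~ d  [subst: {-} | 3 pending]
  bind b := d
step 2: unify ((c -> a) -> (c -> Bool)) ~ (Int -> (c -> d))  [subst: {b:=d} | 2 pending]
  -> decompose arrow: push (c -> a)~Int, (c -> Bool)~(c -> d)
step 3: unify (c -> a) ~ Int  [subst: {b:=d} | 3 pending]
  clash: (c -> a) vs Int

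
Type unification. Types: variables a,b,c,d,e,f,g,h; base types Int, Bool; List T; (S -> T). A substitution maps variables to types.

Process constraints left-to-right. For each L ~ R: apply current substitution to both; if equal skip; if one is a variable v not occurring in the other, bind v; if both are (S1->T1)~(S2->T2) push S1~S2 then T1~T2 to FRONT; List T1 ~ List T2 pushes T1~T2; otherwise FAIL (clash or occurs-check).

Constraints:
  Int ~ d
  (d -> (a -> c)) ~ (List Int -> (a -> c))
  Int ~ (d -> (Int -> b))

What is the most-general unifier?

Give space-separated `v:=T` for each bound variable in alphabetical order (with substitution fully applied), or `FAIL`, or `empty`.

step 1: unify Int ~ d  [subst: {-} | 2 pending]
  bind d := Int
step 2: unify (Int -> (a -> c)) ~ (List Int -> (a -> c))  [subst: {d:=Int} | 1 pending]
  -> decompose arrow: push Int~List Int, (a -> c)~(a -> c)
step 3: unify Int ~ List Int  [subst: {d:=Int} | 2 pending]
  clash: Int vs List Int

Answer: FAIL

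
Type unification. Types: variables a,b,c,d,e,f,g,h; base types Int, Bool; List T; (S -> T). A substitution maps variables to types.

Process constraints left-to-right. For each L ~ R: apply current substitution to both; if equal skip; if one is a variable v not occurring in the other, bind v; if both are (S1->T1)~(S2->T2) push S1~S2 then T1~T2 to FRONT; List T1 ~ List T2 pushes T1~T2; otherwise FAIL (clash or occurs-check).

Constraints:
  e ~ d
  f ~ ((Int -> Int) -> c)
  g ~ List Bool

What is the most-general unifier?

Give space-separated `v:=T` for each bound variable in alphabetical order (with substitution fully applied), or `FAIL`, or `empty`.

Answer: e:=d f:=((Int -> Int) -> c) g:=List Bool

Derivation:
step 1: unify e ~ d  [subst: {-} | 2 pending]
  bind e := d
step 2: unify f ~ ((Int -> Int) -> c)  [subst: {e:=d} | 1 pending]
  bind f := ((Int -> Int) -> c)
step 3: unify g ~ List Bool  [subst: {e:=d, f:=((Int -> Int) -> c)} | 0 pending]
  bind g := List Bool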